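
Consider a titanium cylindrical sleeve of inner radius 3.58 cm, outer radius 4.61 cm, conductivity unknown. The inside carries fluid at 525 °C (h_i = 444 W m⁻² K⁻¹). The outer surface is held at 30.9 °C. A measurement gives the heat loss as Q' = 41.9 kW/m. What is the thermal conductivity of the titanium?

k = 22.6 W/m·K

ΣR = ΔT/Q' = |525 − 30.9|/41900 = 0.01179 m·K/W
Known resistances:
  R'_conv,in = 1/(2πr h) = 1/(2π·0.0358·444) = 0.01001 m·K/W
R_titanium = ΣR − ΣR_known = 0.01179 − 0.01001 = 0.001780 m·K/W
ln(r₂/r₁)/(2πk) = 0.001780 ⇒ k = 0.2529/(2π·0.001780) = 22.6 W/m·K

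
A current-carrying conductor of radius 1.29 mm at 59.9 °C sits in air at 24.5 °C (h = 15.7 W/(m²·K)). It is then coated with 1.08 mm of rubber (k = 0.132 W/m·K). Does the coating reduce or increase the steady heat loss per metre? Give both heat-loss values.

increases: 4.50 → 7.06 W/m

Critical radius for a cylinder: r_cr = k/h = 0.00841 m = 0.841 cm.
Outer radius after coating: r₂ = 0.00129 + 0.00108 = 0.00237 m.
Since r₁ < r_cr and r₂ ≤ r_cr, the coating moves toward the maximum at r_cr — heat loss rises.
Bare: R = 1/(2πr₁h) = 7.858 m·K/W; Q = 35.4/7.858 = 4.50 W/m.
Coated: R = R_cond + R_conv = 5.011 m·K/W; Q = 35.4/5.011 = 7.06 W/m.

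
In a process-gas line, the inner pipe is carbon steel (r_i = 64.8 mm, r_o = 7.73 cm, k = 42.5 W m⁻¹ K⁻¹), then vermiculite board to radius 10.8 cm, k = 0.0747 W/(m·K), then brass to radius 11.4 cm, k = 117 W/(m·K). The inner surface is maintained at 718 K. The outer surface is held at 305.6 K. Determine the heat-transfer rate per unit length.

Q' = 578 W/m

Treat each layer as a resistance in series:
  R'_carbon steel = ln(0.0773/0.0648)/(2πk) = 0.1764/(2π·42.5) = 6.605×10^-4 m·K/W
  R'_vermiculite board = ln(0.108/0.0773)/(2πk) = 0.3344/(2π·0.0747) = 0.7125 m·K/W
  R'_brass = ln(0.114/0.108)/(2πk) = 0.05407/(2π·117) = 7.355×10^-5 m·K/W
ΣR = 6.605×10^-4 + 0.7125 + 7.355×10^-5 = 0.7132 m·K/W
Q' = ΔT/ΣR = (718 K − 305.6 K)/0.7132 = 578 W/m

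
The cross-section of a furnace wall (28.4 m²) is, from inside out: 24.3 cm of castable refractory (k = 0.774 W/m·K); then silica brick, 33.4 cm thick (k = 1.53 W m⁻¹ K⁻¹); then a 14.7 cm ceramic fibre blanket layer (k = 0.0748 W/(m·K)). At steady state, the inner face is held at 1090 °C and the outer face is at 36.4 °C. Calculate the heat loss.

Resistance network (inner→outer):
  R_castable refractory = L/(kA) = 0.243/(0.774·28.4) = 0.01105 K/W
  R_silica brick = L/(kA) = 0.334/(1.53·28.4) = 0.007687 K/W
  R_ceramic fibre blanket = L/(kA) = 0.147/(0.0748·28.4) = 0.06920 K/W
ΣR = 0.01105 + 0.007687 + 0.06920 = 0.08794 K/W
Q = ΔT/ΣR = (1090 °C − 36.4 °C)/0.08794 = 12000 W

Q = 12.0 kW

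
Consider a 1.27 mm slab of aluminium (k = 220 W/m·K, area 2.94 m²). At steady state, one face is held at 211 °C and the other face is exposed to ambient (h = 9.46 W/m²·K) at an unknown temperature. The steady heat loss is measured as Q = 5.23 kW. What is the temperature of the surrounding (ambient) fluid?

T_out = 22.9 °C

Sum the resistances:
  R_aluminium = L/(kA) = 0.00127/(220·2.94) = 1.964×10^-6 K/W
  R_conv,out = 1/(hA) = 1/(9.46·2.94) = 0.03596 K/W
ΣR = 0.03596 K/W
ΔT = Q·ΣR = 5230 × 0.03596 = 188.1 K
Heat flows outward, so T_out = T_in − ΔT = 211 − 188.1 = 22.9 °C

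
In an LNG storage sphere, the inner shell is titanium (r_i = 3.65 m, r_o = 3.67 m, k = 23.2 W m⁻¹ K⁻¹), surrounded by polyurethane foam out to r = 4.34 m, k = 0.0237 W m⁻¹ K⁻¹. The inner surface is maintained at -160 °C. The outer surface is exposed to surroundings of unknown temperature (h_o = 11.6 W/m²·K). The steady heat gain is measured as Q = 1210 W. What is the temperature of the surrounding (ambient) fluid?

Sum the resistances:
  R_titanium = (1/3.65 − 1/3.67)/(4πk) = 0.001493/(4π·23.2) = 5.121×10^-6 K/W
  R_polyurethane foam = (1/3.67 − 1/4.34)/(4πk) = 0.04206/(4π·0.0237) = 0.1412 K/W
  R_conv,out = 1/(4πr²h) = 1/(4π·4.34²·11.6) = 3.642×10^-4 K/W
ΣR = 0.1416 K/W
ΔT = Q·ΣR = 1210 × 0.1416 = 171.3 K
Heat flows inward, so T_out = T_in + ΔT = -160 + 171.3 = 11.3 °C

T_out = 11.3 °C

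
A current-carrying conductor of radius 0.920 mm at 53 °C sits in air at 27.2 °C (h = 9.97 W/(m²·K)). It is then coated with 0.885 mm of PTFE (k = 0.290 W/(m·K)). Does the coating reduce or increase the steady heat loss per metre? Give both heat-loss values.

increases: 1.49 → 2.80 W/m

Critical radius for a cylinder: r_cr = k/h = 0.0291 m = 2.91 cm.
Outer radius after coating: r₂ = 9.20×10^-4 + 8.85×10^-4 = 0.001805 m.
Since r₁ < r_cr and r₂ ≤ r_cr, the coating moves toward the maximum at r_cr — heat loss rises.
Bare: R = 1/(2πr₁h) = 17.35 m·K/W; Q = 25.8/17.35 = 1.49 W/m.
Coated: R = R_cond + R_conv = 9.214 m·K/W; Q = 25.8/9.214 = 2.80 W/m.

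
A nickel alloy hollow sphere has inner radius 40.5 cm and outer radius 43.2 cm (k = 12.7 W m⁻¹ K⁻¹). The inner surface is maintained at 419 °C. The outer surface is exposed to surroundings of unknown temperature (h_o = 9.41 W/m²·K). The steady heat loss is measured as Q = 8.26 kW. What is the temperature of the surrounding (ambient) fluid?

T_out = 36.7 °C

Series resistances:
  R_nickel alloy = (1/0.405 − 1/0.432)/(4πk) = 0.1543/(4π·12.7) = 9.670×10^-4 K/W
  R_conv,out = 1/(4πr²h) = 1/(4π·0.432²·9.41) = 0.04531 K/W
ΣR = 0.04628 K/W
ΔT = Q·ΣR = 8260 × 0.04628 = 382.3 K
Heat flows outward, so T_out = T_in − ΔT = 419 − 382.3 = 36.7 °C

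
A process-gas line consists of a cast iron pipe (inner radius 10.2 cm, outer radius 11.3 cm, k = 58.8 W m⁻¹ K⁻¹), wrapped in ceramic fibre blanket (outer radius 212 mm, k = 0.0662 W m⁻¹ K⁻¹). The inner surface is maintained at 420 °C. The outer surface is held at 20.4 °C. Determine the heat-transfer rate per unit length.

Series thermal resistances, inner to outer:
  R'_cast iron = ln(0.113/0.102)/(2πk) = 0.1024/(2π·58.8) = 2.772×10^-4 m·K/W
  R'_ceramic fibre blanket = ln(0.212/0.113)/(2πk) = 0.6292/(2π·0.0662) = 1.513 m·K/W
ΣR = 2.772×10^-4 + 1.513 = 1.513 m·K/W
Q' = ΔT/ΣR = (420 °C − 20.4 °C)/1.513 = 264 W/m

Q' = 264 W/m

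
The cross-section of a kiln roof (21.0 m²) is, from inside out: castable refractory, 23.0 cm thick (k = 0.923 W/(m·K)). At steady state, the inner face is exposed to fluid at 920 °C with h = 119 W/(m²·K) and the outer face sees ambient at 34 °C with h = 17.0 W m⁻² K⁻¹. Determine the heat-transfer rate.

Series thermal resistances, inner to outer:
  R_conv,in = 1/(hA) = 1/(119·21.0) = 4.002×10^-4 K/W
  R_castable refractory = L/(kA) = 0.230/(0.923·21.0) = 0.01187 K/W
  R_conv,out = 1/(hA) = 1/(17.0·21.0) = 0.002801 K/W
ΣR = 4.002×10^-4 + 0.01187 + 0.002801 = 0.01507 K/W
Q = ΔT/ΣR = (920 °C − 34 °C)/0.01507 = 58800 W

Q = 58800 W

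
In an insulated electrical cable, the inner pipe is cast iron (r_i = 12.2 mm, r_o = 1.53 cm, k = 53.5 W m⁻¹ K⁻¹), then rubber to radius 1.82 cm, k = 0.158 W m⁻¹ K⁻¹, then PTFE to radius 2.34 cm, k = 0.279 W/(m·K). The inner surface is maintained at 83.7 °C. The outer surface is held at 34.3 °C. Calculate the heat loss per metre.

Q' = 155 W/m

Resistance network (inner→outer):
  R'_cast iron = ln(0.0153/0.0122)/(2πk) = 0.2264/(2π·53.5) = 6.736×10^-4 m·K/W
  R'_rubber = ln(0.0182/0.0153)/(2πk) = 0.1736/(2π·0.158) = 0.1748 m·K/W
  R'_PTFE = ln(0.0234/0.0182)/(2πk) = 0.2513/(2π·0.279) = 0.1434 m·K/W
ΣR = 6.736×10^-4 + 0.1748 + 0.1434 = 0.3189 m·K/W
Q' = ΔT/ΣR = (83.7 °C − 34.3 °C)/0.3189 = 155 W/m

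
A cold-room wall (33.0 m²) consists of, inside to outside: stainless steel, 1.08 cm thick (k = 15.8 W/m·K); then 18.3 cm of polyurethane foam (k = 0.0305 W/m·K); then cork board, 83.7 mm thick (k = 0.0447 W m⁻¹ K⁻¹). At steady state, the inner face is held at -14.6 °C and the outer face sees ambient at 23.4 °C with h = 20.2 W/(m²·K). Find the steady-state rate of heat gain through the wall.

Q = 158 W

Resistance network (inner→outer):
  R_stainless steel = L/(kA) = 0.0108/(15.8·33.0) = 2.071×10^-5 K/W
  R_polyurethane foam = L/(kA) = 0.183/(0.0305·33.0) = 0.1818 K/W
  R_cork board = L/(kA) = 0.0837/(0.0447·33.0) = 0.05674 K/W
  R_conv,out = 1/(hA) = 1/(20.2·33.0) = 0.001500 K/W
ΣR = 2.071×10^-5 + 0.1818 + 0.05674 + 0.001500 = 0.2401 K/W
Q = ΔT/ΣR = (-14.6 °C − 23.4 °C)/0.2401 = -158 W
(Negative Q ⇒ heat flows inward; heat gain = 158 W.)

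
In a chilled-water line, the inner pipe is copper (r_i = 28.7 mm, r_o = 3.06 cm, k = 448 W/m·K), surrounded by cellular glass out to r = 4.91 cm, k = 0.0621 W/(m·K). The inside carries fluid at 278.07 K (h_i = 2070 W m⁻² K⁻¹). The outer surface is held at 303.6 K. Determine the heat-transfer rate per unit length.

Q' = 21.0 W/m

Resistance network (inner→outer):
  R'_conv,in = 1/(2πr h) = 1/(2π·0.0287·2070) = 0.002679 m·K/W
  R'_copper = ln(0.0306/0.0287)/(2πk) = 0.06410/(2π·448) = 2.277×10^-5 m·K/W
  R'_cellular glass = ln(0.0491/0.0306)/(2πk) = 0.4729/(2π·0.0621) = 1.212 m·K/W
ΣR = 0.002679 + 2.277×10^-5 + 1.212 = 1.215 m·K/W
Q' = ΔT/ΣR = (278.07 K − 303.6 K)/1.215 = -21.0 W/m
(Negative Q' ⇒ heat flows inward; heat gain = 21.0 W/m.)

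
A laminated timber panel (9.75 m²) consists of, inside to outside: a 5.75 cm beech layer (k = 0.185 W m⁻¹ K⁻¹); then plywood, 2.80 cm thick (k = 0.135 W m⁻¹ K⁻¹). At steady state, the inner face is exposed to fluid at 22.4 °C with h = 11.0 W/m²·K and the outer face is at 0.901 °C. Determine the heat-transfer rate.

Q = 344 W

Resistance network (inner→outer):
  R_conv,in = 1/(hA) = 1/(11.0·9.75) = 0.009324 K/W
  R_beech = L/(kA) = 0.0575/(0.185·9.75) = 0.03188 K/W
  R_plywood = L/(kA) = 0.0280/(0.135·9.75) = 0.02127 K/W
ΣR = 0.009324 + 0.03188 + 0.02127 = 0.06247 K/W
Q = ΔT/ΣR = (22.4 °C − 0.901 °C)/0.06247 = 344 W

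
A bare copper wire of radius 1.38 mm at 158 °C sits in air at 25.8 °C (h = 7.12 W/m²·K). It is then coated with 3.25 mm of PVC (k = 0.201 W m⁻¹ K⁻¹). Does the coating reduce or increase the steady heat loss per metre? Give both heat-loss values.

increases: 8.16 → 22.8 W/m

Critical radius for a cylinder: r_cr = k/h = 0.0282 m = 2.82 cm.
Outer radius after coating: r₂ = 0.00138 + 0.00325 = 0.00463 m.
Since r₁ < r_cr and r₂ ≤ r_cr, the coating moves toward the maximum at r_cr — heat loss rises.
Bare: R = 1/(2πr₁h) = 16.20 m·K/W; Q = 132.2/16.20 = 8.16 W/m.
Coated: R = R_cond + R_conv = 5.786 m·K/W; Q = 132.2/5.786 = 22.8 W/m.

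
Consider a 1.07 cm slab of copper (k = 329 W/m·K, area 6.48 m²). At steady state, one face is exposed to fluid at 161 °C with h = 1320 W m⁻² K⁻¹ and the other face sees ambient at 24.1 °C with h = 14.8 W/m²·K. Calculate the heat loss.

Treat each layer as a resistance in series:
  R_conv,in = 1/(hA) = 1/(1320·6.48) = 1.169×10^-4 K/W
  R_copper = L/(kA) = 0.0107/(329·6.48) = 5.019×10^-6 K/W
  R_conv,out = 1/(hA) = 1/(14.8·6.48) = 0.01043 K/W
ΣR = 1.169×10^-4 + 5.019×10^-6 + 0.01043 = 0.01055 K/W
Q = ΔT/ΣR = (161 °C − 24.1 °C)/0.01055 = 13000 W

Q = 13.0 kW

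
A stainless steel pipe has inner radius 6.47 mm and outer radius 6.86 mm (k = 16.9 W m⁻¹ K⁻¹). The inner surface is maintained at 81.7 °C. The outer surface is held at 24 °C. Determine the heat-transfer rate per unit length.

Q' = 2πk·ΔT/ln(r₂/r₁) = 2π × 16.9 × 57.7 / ln(0.00686/0.00647) = 1.05×10^5 W/m

Q' = 1.05×10^5 W/m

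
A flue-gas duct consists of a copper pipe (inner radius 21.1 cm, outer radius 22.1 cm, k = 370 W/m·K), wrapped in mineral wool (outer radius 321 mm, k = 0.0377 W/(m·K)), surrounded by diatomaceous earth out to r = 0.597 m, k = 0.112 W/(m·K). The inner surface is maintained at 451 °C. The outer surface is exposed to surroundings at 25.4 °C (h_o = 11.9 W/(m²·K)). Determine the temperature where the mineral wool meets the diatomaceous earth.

T = 181 °C

Treat each layer as a resistance in series:
  R'_copper = ln(0.221/0.211)/(2πk) = 0.04630/(2π·370) = 1.992×10^-5 m·K/W
  R'_mineral wool = ln(0.321/0.221)/(2πk) = 0.3733/(2π·0.0377) = 1.576 m·K/W
  R'_diatomaceous earth = ln(0.597/0.321)/(2πk) = 0.6205/(2π·0.112) = 0.8817 m·K/W
  R'_conv,out = 1/(2πr h) = 1/(2π·0.597·11.9) = 0.02240 m·K/W
ΣR = 1.992×10^-5 + 1.576 + 0.8817 + 0.02240 = 2.480 m·K/W
Q' = ΔT/ΣR = (451 °C − 25.4 °C)/2.480 = 171.6 W/m
From the inner boundary to the mineral wool/diatomaceous earth interface, ΣR_partial = 1.576 m·K/W.
T_interface = T_in − Q'·ΣR_partial = 451 °C − (171.6)(1.576) = 181 °C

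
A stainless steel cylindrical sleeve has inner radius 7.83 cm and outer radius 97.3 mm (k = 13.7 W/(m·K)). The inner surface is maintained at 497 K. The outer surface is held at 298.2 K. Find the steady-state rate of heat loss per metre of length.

Q' = 2πk·ΔT/ln(r₂/r₁) = 2π × 13.7 × 198.8 / ln(0.0973/0.0783) = 78800 W/m

Q' = 78800 W/m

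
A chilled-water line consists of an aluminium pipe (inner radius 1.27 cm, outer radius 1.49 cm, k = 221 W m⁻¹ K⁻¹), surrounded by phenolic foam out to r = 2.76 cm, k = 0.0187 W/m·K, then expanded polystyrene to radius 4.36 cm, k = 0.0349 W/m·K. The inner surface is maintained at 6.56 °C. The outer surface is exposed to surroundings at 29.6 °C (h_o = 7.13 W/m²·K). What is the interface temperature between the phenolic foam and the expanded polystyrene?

T = 22.0 °C

Treat each layer as a resistance in series:
  R'_aluminium = ln(0.0149/0.0127)/(2πk) = 0.1598/(2π·221) = 1.151×10^-4 m·K/W
  R'_phenolic foam = ln(0.0276/0.0149)/(2πk) = 0.6165/(2π·0.0187) = 5.247 m·K/W
  R'_expanded polystyrene = ln(0.0436/0.0276)/(2πk) = 0.4572/(2π·0.0349) = 2.085 m·K/W
  R'_conv,out = 1/(2πr h) = 1/(2π·0.0436·7.13) = 0.5120 m·K/W
ΣR = 1.151×10^-4 + 5.247 + 2.085 + 0.5120 = 7.844 m·K/W
Q' = ΔT/ΣR = (6.56 °C − 29.6 °C)/7.844 = -2.937 W/m
From the inner boundary to the phenolic foam/expanded polystyrene interface, ΣR_partial = 5.247 m·K/W.
T_interface = T_in − Q'·ΣR_partial = 6.56 °C − (-2.937)(5.247) = 22.0 °C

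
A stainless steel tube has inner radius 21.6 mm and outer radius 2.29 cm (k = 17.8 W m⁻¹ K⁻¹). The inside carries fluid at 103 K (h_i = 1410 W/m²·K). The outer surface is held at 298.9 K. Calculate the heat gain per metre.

Series thermal resistances, inner to outer:
  R'_conv,in = 1/(2πr h) = 1/(2π·0.0216·1410) = 0.005226 m·K/W
  R'_stainless steel = ln(0.0229/0.0216)/(2πk) = 0.05844/(2π·17.8) = 5.226×10^-4 m·K/W
ΣR = 0.005226 + 5.226×10^-4 = 0.005749 m·K/W
Q' = ΔT/ΣR = (103 K − 298.9 K)/0.005749 = -34100 W/m
(Negative Q' ⇒ heat flows inward; heat gain = 34100 W/m.)

Q' = 34.1 kW/m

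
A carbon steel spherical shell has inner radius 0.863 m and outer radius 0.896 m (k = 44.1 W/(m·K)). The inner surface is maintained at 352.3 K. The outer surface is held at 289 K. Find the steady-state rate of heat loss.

Q = 4πk·ΔT/(1/r₁ − 1/r₂) = 4π × 44.1 × 63.3 / (1/0.863 − 1/0.896) = 8.22×10^5 W

Q = 8.22×10^5 W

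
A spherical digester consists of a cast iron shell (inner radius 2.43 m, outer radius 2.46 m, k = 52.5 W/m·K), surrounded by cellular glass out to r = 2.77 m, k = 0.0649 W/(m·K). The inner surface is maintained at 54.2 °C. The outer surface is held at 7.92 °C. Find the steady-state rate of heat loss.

Resistance network (inner→outer):
  R_cast iron = (1/2.43 − 1/2.46)/(4πk) = 0.005019/(4π·52.5) = 7.607×10^-6 K/W
  R_cellular glass = (1/2.46 − 1/2.77)/(4πk) = 0.04549/(4π·0.0649) = 0.05578 K/W
ΣR = 7.607×10^-6 + 0.05578 = 0.05579 K/W
Q = ΔT/ΣR = (54.2 °C − 7.92 °C)/0.05579 = 830 W

Q = 830 W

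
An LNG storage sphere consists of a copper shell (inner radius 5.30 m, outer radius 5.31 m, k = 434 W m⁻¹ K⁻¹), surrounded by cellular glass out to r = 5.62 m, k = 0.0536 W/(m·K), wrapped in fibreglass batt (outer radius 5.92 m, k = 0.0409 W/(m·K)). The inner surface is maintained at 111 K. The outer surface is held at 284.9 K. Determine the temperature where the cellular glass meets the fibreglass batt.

T = 192.4 K

Series thermal resistances, inner to outer:
  R_copper = (1/5.30 − 1/5.31)/(4πk) = 3.553×10^-4/(4π·434) = 6.515×10^-8 K/W
  R_cellular glass = (1/5.31 − 1/5.62)/(4πk) = 0.01039/(4π·0.0536) = 0.01542 K/W
  R_fibreglass batt = (1/5.62 − 1/5.92)/(4πk) = 0.009017/(4π·0.0409) = 0.01754 K/W
ΣR = 6.515×10^-8 + 0.01542 + 0.01754 = 0.03296 K/W
Q = ΔT/ΣR = (111 K − 284.9 K)/0.03296 = -5276 W
From the inner boundary to the cellular glass/fibreglass batt interface, ΣR_partial = 0.01542 K/W.
T_interface = T_in − Q·ΣR_partial = 111 K − (-5276)(0.01542) = 192.4 K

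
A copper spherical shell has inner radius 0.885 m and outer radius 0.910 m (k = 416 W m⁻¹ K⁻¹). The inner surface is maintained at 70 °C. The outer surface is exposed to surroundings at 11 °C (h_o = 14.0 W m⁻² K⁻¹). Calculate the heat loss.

Series thermal resistances, inner to outer:
  R_copper = (1/0.885 − 1/0.910)/(4πk) = 0.03104/(4π·416) = 5.938×10^-6 K/W
  R_conv,out = 1/(4πr²h) = 1/(4π·0.910²·14.0) = 0.006864 K/W
ΣR = 5.938×10^-6 + 0.006864 = 0.006870 K/W
Q = ΔT/ΣR = (70 °C − 11 °C)/0.006870 = 8590 W

Q = 8590 W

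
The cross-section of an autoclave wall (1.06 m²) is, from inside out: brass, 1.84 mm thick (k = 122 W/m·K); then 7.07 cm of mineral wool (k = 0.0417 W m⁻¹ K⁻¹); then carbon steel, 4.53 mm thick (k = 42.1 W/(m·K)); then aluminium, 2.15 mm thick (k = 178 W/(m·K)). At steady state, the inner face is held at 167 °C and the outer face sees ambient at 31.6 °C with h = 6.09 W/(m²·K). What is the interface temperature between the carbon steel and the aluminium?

Series thermal resistances, inner to outer:
  R_brass = L/(kA) = 0.00184/(122·1.06) = 1.423×10^-5 K/W
  R_mineral wool = L/(kA) = 0.0707/(0.0417·1.06) = 1.599 K/W
  R_carbon steel = L/(kA) = 0.00453/(42.1·1.06) = 1.015×10^-4 K/W
  R_aluminium = L/(kA) = 0.00215/(178·1.06) = 1.139×10^-5 K/W
  R_conv,out = 1/(hA) = 1/(6.09·1.06) = 0.1549 K/W
ΣR = 1.423×10^-5 + 1.599 + 1.015×10^-4 + 1.139×10^-5 + 0.1549 = 1.754 K/W
Q = ΔT/ΣR = (167 °C − 31.6 °C)/1.754 = 77.19 W
From the inner boundary to the carbon steel/aluminium interface, ΣR_partial = 1.599 K/W.
T_interface = T_in − Q·ΣR_partial = 167 °C − (77.19)(1.599) = 43.6 °C

T = 43.6 °C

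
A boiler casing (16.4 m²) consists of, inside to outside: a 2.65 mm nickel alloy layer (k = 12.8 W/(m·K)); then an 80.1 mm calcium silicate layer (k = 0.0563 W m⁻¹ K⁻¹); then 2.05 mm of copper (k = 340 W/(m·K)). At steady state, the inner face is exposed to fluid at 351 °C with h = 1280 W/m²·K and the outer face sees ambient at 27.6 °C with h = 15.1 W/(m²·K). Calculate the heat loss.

Resistance network (inner→outer):
  R_conv,in = 1/(hA) = 1/(1280·16.4) = 4.764×10^-5 K/W
  R_nickel alloy = L/(kA) = 0.00265/(12.8·16.4) = 1.262×10^-5 K/W
  R_calcium silicate = L/(kA) = 0.0801/(0.0563·16.4) = 0.08675 K/W
  R_copper = L/(kA) = 0.00205/(340·16.4) = 3.676×10^-7 K/W
  R_conv,out = 1/(hA) = 1/(15.1·16.4) = 0.004038 K/W
ΣR = 4.764×10^-5 + 1.262×10^-5 + 0.08675 + 3.676×10^-7 + 0.004038 = 0.09085 K/W
Q = ΔT/ΣR = (351 °C − 27.6 °C)/0.09085 = 3560 W

Q = 3.56 kW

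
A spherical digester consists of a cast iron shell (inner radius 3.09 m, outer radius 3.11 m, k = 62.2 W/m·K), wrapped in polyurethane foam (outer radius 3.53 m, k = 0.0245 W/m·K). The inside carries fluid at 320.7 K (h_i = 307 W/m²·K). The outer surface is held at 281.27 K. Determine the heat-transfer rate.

Q = 317 W

Treat each layer as a resistance in series:
  R_conv,in = 1/(4πr²h) = 1/(4π·3.09²·307) = 2.715×10^-5 K/W
  R_cast iron = (1/3.09 − 1/3.11)/(4πk) = 0.002081/(4π·62.2) = 2.663×10^-6 K/W
  R_polyurethane foam = (1/3.11 − 1/3.53)/(4πk) = 0.03826/(4π·0.0245) = 0.1243 K/W
ΣR = 2.715×10^-5 + 2.663×10^-6 + 0.1243 = 0.1243 K/W
Q = ΔT/ΣR = (320.7 K − 281.27 K)/0.1243 = 317 W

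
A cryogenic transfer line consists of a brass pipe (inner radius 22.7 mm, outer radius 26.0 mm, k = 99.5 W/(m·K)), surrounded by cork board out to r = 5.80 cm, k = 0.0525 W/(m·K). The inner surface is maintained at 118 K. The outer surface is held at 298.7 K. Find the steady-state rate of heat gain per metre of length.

Resistance network (inner→outer):
  R'_brass = ln(0.0260/0.0227)/(2πk) = 0.1357/(2π·99.5) = 2.171×10^-4 m·K/W
  R'_cork board = ln(0.0580/0.0260)/(2πk) = 0.8023/(2π·0.0525) = 2.432 m·K/W
ΣR = 2.171×10^-4 + 2.432 = 2.432 m·K/W
Q' = ΔT/ΣR = (118 K − 298.7 K)/2.432 = -74.3 W/m
(Negative Q' ⇒ heat flows inward; heat gain = 74.3 W/m.)

Q' = 74.3 W/m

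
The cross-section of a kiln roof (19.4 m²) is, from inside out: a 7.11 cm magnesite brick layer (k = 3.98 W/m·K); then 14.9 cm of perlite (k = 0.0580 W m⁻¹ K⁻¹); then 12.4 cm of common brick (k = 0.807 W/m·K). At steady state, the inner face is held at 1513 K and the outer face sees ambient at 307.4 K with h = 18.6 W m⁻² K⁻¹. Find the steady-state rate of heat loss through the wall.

Q = 8.37 kW

Treat each layer as a resistance in series:
  R_magnesite brick = L/(kA) = 0.0711/(3.98·19.4) = 9.208×10^-4 K/W
  R_perlite = L/(kA) = 0.149/(0.0580·19.4) = 0.1324 K/W
  R_common brick = L/(kA) = 0.124/(0.807·19.4) = 0.007920 K/W
  R_conv,out = 1/(hA) = 1/(18.6·19.4) = 0.002771 K/W
ΣR = 9.208×10^-4 + 0.1324 + 0.007920 + 0.002771 = 0.1440 K/W
Q = ΔT/ΣR = (1513 K − 307.4 K)/0.1440 = 8370 W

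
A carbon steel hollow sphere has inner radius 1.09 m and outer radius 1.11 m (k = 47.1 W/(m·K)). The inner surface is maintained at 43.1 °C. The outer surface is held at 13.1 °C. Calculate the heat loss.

Q = 4πk·ΔT/(1/r₁ − 1/r₂) = 4π × 47.1 × 30 / (1/1.09 − 1/1.11) = 1.07×10^6 W

Q = 1070 kW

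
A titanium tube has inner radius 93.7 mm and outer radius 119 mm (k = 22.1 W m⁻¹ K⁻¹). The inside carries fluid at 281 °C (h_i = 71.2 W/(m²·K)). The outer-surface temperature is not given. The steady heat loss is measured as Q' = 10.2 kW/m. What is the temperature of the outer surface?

Series resistances:
  R'_conv,in = 1/(2πr h) = 1/(2π·0.0937·71.2) = 0.02386 m·K/W
  R'_titanium = ln(0.119/0.0937)/(2πk) = 0.2390/(2π·22.1) = 0.001721 m·K/W
ΣR = 0.02558 m·K/W
ΔT = Q'·ΣR = 10200 × 0.02558 = 260.9 K
Heat flows outward, so T_out = T_in − ΔT = 281 − 260.9 = 20.1 °C

T_out = 20.1 °C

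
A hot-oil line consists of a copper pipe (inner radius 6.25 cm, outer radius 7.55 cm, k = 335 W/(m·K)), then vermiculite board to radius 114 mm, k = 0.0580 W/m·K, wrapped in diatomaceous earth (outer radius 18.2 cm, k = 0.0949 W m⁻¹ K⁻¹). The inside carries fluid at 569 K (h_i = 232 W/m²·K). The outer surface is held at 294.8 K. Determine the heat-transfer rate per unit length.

Treat each layer as a resistance in series:
  R'_conv,in = 1/(2πr h) = 1/(2π·0.0625·232) = 0.01098 m·K/W
  R'_copper = ln(0.0755/0.0625)/(2πk) = 0.1890/(2π·335) = 8.978×10^-5 m·K/W
  R'_vermiculite board = ln(0.114/0.0755)/(2πk) = 0.4121/(2π·0.0580) = 1.131 m·K/W
  R'_diatomaceous earth = ln(0.182/0.114)/(2πk) = 0.4678/(2π·0.0949) = 0.7846 m·K/W
ΣR = 0.01098 + 8.978×10^-5 + 1.131 + 0.7846 = 1.927 m·K/W
Q' = ΔT/ΣR = (569 K − 294.8 K)/1.927 = 142 W/m

Q' = 142 W/m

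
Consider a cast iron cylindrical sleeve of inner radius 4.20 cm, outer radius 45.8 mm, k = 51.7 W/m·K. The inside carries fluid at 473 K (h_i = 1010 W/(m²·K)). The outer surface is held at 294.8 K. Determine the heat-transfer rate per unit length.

Resistance network (inner→outer):
  R'_conv,in = 1/(2πr h) = 1/(2π·0.0420·1010) = 0.003752 m·K/W
  R'_cast iron = ln(0.0458/0.0420)/(2πk) = 0.08661/(2π·51.7) = 2.666×10^-4 m·K/W
ΣR = 0.003752 + 2.666×10^-4 = 0.004019 m·K/W
Q' = ΔT/ΣR = (473 K − 294.8 K)/0.004019 = 44300 W/m

Q' = 44300 W/m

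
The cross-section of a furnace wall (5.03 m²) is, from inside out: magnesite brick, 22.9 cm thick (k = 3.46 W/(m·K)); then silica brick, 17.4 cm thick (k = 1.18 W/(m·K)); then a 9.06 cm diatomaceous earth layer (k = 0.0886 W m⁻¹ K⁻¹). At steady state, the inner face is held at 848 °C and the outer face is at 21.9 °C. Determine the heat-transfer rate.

Q = 3360 W

Resistance network (inner→outer):
  R_magnesite brick = L/(kA) = 0.229/(3.46·5.03) = 0.01316 K/W
  R_silica brick = L/(kA) = 0.174/(1.18·5.03) = 0.02932 K/W
  R_diatomaceous earth = L/(kA) = 0.0906/(0.0886·5.03) = 0.2033 K/W
ΣR = 0.01316 + 0.02932 + 0.2033 = 0.2458 K/W
Q = ΔT/ΣR = (848 °C − 21.9 °C)/0.2458 = 3360 W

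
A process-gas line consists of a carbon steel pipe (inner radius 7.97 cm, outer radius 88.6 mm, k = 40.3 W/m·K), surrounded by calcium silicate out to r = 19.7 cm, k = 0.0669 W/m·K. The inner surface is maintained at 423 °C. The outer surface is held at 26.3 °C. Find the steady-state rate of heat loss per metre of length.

Q' = 209 W/m

Treat each layer as a resistance in series:
  R'_carbon steel = ln(0.0886/0.0797)/(2πk) = 0.1059/(2π·40.3) = 4.181×10^-4 m·K/W
  R'_calcium silicate = ln(0.197/0.0886)/(2πk) = 0.7991/(2π·0.0669) = 1.901 m·K/W
ΣR = 4.181×10^-4 + 1.901 = 1.901 m·K/W
Q' = ΔT/ΣR = (423 °C − 26.3 °C)/1.901 = 209 W/m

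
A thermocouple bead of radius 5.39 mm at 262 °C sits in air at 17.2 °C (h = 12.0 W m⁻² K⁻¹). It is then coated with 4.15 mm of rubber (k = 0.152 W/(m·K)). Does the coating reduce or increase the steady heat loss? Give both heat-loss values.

Critical radius for a sphere: r_cr = 2k/h = 0.0253 m = 2.53 cm.
Outer radius after coating: r₂ = 0.00539 + 0.00415 = 0.00954 m.
Since r₁ < r_cr and r₂ ≤ r_cr, the coating moves toward the maximum at r_cr — heat loss rises.
Bare: R = 1/(4πr₁²h) = 228.3 K/W; Q = 244.8/228.3 = 1.07 W.
Coated: R = R_cond + R_conv = 115.1 K/W; Q = 244.8/115.1 = 2.13 W.

increases: 1.07 → 2.13 W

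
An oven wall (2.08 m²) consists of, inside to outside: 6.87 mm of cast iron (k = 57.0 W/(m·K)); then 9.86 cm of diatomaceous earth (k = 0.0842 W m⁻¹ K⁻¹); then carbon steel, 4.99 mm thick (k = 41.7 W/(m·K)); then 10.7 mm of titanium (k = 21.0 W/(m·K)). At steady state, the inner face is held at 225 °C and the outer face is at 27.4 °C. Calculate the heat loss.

Treat each layer as a resistance in series:
  R_cast iron = L/(kA) = 0.00687/(57.0·2.08) = 5.795×10^-5 K/W
  R_diatomaceous earth = L/(kA) = 0.0986/(0.0842·2.08) = 0.5630 K/W
  R_carbon steel = L/(kA) = 0.00499/(41.7·2.08) = 5.753×10^-5 K/W
  R_titanium = L/(kA) = 0.0107/(21.0·2.08) = 2.450×10^-4 K/W
ΣR = 5.795×10^-5 + 0.5630 + 5.753×10^-5 + 2.450×10^-4 = 0.5634 K/W
Q = ΔT/ΣR = (225 °C − 27.4 °C)/0.5634 = 351 W

Q = 351 W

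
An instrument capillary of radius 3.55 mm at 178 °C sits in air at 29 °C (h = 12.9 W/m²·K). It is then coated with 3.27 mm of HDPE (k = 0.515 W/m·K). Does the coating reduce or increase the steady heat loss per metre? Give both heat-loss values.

increases: 42.9 → 74.1 W/m

Critical radius for a cylinder: r_cr = k/h = 0.0399 m = 3.99 cm.
Outer radius after coating: r₂ = 0.00355 + 0.00327 = 0.00682 m.
Since r₁ < r_cr and r₂ ≤ r_cr, the coating moves toward the maximum at r_cr — heat loss rises.
Bare: R = 1/(2πr₁h) = 3.475 m·K/W; Q = 149/3.475 = 42.9 W/m.
Coated: R = R_cond + R_conv = 2.011 m·K/W; Q = 149/2.011 = 74.1 W/m.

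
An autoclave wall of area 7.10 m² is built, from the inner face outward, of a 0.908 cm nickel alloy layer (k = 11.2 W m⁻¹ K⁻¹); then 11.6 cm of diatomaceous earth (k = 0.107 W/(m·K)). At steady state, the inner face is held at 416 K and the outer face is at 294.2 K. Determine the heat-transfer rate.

Treat each layer as a resistance in series:
  R_nickel alloy = L/(kA) = 0.00908/(11.2·7.10) = 1.142×10^-4 K/W
  R_diatomaceous earth = L/(kA) = 0.116/(0.107·7.10) = 0.1527 K/W
ΣR = 1.142×10^-4 + 0.1527 = 0.1528 K/W
Q = ΔT/ΣR = (416 K − 294.2 K)/0.1528 = 797 W

Q = 797 W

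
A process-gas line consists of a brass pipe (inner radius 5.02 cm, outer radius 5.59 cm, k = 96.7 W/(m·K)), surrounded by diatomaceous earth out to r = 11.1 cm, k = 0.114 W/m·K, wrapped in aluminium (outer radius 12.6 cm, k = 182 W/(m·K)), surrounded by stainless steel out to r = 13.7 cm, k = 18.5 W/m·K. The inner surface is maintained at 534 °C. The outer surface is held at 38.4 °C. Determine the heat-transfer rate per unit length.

Resistance network (inner→outer):
  R'_brass = ln(0.0559/0.0502)/(2πk) = 0.1075/(2π·96.7) = 1.770×10^-4 m·K/W
  R'_diatomaceous earth = ln(0.111/0.0559)/(2πk) = 0.6860/(2π·0.114) = 0.9577 m·K/W
  R'_aluminium = ln(0.126/0.111)/(2πk) = 0.1268/(2π·182) = 1.108×10^-4 m·K/W
  R'_stainless steel = ln(0.137/0.126)/(2πk) = 0.08370/(2π·18.5) = 7.201×10^-4 m·K/W
ΣR = 1.770×10^-4 + 0.9577 + 1.108×10^-4 + 7.201×10^-4 = 0.9587 m·K/W
Q' = ΔT/ΣR = (534 °C − 38.4 °C)/0.9587 = 517 W/m

Q' = 517 W/m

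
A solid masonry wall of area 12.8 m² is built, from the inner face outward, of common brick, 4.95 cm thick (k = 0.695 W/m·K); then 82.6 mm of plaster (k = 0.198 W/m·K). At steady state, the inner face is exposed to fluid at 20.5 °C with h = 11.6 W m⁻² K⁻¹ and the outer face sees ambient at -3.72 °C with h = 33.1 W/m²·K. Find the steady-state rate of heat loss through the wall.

Resistance network (inner→outer):
  R_conv,in = 1/(hA) = 1/(11.6·12.8) = 0.006735 K/W
  R_common brick = L/(kA) = 0.0495/(0.695·12.8) = 0.005564 K/W
  R_plaster = L/(kA) = 0.0826/(0.198·12.8) = 0.03259 K/W
  R_conv,out = 1/(hA) = 1/(33.1·12.8) = 0.002360 K/W
ΣR = 0.006735 + 0.005564 + 0.03259 + 0.002360 = 0.04725 K/W
Q = ΔT/ΣR = (20.5 °C − -3.72 °C)/0.04725 = 513 W

Q = 513 W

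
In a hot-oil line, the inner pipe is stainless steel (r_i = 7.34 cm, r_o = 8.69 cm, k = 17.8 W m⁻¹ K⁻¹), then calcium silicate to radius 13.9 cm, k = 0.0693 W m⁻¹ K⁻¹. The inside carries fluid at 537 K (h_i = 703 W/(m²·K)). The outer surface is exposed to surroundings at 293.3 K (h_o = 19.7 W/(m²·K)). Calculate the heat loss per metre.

Series thermal resistances, inner to outer:
  R'_conv,in = 1/(2πr h) = 1/(2π·0.0734·703) = 0.003084 m·K/W
  R'_stainless steel = ln(0.0869/0.0734)/(2πk) = 0.1688/(2π·17.8) = 0.001510 m·K/W
  R'_calcium silicate = ln(0.139/0.0869)/(2πk) = 0.4697/(2π·0.0693) = 1.079 m·K/W
  R'_conv,out = 1/(2πr h) = 1/(2π·0.139·19.7) = 0.05812 m·K/W
ΣR = 0.003084 + 0.001510 + 1.079 + 0.05812 = 1.142 m·K/W
Q' = ΔT/ΣR = (537 K − 293.3 K)/1.142 = 213 W/m

Q' = 213 W/m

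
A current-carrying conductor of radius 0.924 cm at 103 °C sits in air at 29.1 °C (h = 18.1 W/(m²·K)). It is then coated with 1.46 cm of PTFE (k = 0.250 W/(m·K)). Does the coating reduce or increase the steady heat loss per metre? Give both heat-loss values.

reduces: 77.7 → 76.0 W/m

Critical radius for a cylinder: r_cr = k/h = 0.0138 m = 1.38 cm.
Outer radius after coating: r₂ = 0.00924 + 0.0146 = 0.02384 m.
r₁ < r_cr < r₂: heat loss rises to a maximum at r_cr then falls. Whether the coating helps depends on whether Q(r₂) has dropped back below Q(r₁).
Bare: R = 1/(2πr₁h) = 0.9516 m·K/W; Q = 73.9/0.9516 = 77.7 W/m.
Coated: R = R_cond + R_conv = 0.9722 m·K/W; Q = 73.9/0.9722 = 76.0 W/m.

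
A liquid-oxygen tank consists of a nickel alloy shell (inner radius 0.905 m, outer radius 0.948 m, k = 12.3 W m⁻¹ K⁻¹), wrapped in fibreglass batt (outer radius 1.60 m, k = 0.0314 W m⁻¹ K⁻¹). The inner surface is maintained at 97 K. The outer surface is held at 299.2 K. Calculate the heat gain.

Q = 186 W

Resistance network (inner→outer):
  R_nickel alloy = (1/0.905 − 1/0.948)/(4πk) = 0.05012/(4π·12.3) = 3.243×10^-4 K/W
  R_fibreglass batt = (1/0.948 − 1/1.60)/(4πk) = 0.4299/(4π·0.0314) = 1.089 K/W
ΣR = 3.243×10^-4 + 1.089 = 1.089 K/W
Q = ΔT/ΣR = (97 K − 299.2 K)/1.089 = -186 W
(Negative Q ⇒ heat flows inward; heat gain = 186 W.)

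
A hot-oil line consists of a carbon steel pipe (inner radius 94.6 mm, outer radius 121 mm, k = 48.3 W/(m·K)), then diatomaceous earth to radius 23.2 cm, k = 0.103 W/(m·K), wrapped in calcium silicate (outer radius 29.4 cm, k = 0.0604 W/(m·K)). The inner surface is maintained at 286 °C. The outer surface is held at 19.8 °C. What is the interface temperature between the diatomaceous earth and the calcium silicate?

Treat each layer as a resistance in series:
  R'_carbon steel = ln(0.121/0.0946)/(2πk) = 0.2461/(2π·48.3) = 8.110×10^-4 m·K/W
  R'_diatomaceous earth = ln(0.232/0.121)/(2πk) = 0.6509/(2π·0.103) = 1.006 m·K/W
  R'_calcium silicate = ln(0.294/0.232)/(2πk) = 0.2368/(2π·0.0604) = 0.6241 m·K/W
ΣR = 8.110×10^-4 + 1.006 + 0.6241 = 1.631 m·K/W
Q' = ΔT/ΣR = (286 °C − 19.8 °C)/1.631 = 163.2 W/m
From the inner boundary to the diatomaceous earth/calcium silicate interface, ΣR_partial = 1.007 m·K/W.
T_interface = T_in − Q'·ΣR_partial = 286 °C − (163.2)(1.007) = 122 °C

T = 122 °C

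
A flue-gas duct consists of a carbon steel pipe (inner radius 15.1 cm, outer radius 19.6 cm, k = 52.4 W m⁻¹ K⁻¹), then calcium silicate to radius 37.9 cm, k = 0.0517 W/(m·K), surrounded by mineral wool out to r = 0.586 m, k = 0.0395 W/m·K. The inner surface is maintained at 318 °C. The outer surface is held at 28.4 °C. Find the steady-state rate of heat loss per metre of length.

Q' = 76.5 W/m

Resistance network (inner→outer):
  R'_carbon steel = ln(0.196/0.151)/(2πk) = 0.2608/(2π·52.4) = 7.922×10^-4 m·K/W
  R'_calcium silicate = ln(0.379/0.196)/(2πk) = 0.6594/(2π·0.0517) = 2.030 m·K/W
  R'_mineral wool = ln(0.586/0.379)/(2πk) = 0.4358/(2π·0.0395) = 1.756 m·K/W
ΣR = 7.922×10^-4 + 2.030 + 1.756 = 3.787 m·K/W
Q' = ΔT/ΣR = (318 °C − 28.4 °C)/3.787 = 76.5 W/m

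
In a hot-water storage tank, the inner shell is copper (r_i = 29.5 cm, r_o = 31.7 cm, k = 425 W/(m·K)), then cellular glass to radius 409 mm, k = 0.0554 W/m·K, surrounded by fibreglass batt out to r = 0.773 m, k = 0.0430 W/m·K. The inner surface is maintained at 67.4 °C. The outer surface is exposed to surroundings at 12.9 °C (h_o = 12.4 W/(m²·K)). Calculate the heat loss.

Q = 17.2 W

Resistance network (inner→outer):
  R_copper = (1/0.295 − 1/0.317)/(4πk) = 0.2353/(4π·425) = 4.405×10^-5 K/W
  R_cellular glass = (1/0.317 − 1/0.409)/(4πk) = 0.7096/(4π·0.0554) = 1.019 K/W
  R_fibreglass batt = (1/0.409 − 1/0.773)/(4πk) = 1.151/(4π·0.0430) = 2.131 K/W
  R_conv,out = 1/(4πr²h) = 1/(4π·0.773²·12.4) = 0.01074 K/W
ΣR = 4.405×10^-5 + 1.019 + 2.131 + 0.01074 = 3.161 K/W
Q = ΔT/ΣR = (67.4 °C − 12.9 °C)/3.161 = 17.2 W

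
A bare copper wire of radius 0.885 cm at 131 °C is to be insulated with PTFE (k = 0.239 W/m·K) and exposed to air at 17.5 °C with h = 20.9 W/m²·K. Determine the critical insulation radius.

For a cylinder, r_cr = k_ins/h = 0.239/20.9 = 0.0114 m = 1.14 cm

r_cr = 1.14 cm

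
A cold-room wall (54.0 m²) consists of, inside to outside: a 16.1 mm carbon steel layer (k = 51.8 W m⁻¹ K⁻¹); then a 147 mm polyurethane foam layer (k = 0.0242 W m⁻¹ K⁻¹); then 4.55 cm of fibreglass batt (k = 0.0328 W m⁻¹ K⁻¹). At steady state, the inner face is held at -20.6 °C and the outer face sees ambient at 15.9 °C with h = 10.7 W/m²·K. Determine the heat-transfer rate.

Q = 261 W

Resistance network (inner→outer):
  R_carbon steel = L/(kA) = 0.0161/(51.8·54.0) = 5.756×10^-6 K/W
  R_polyurethane foam = L/(kA) = 0.147/(0.0242·54.0) = 0.1125 K/W
  R_fibreglass batt = L/(kA) = 0.0455/(0.0328·54.0) = 0.02569 K/W
  R_conv,out = 1/(hA) = 1/(10.7·54.0) = 0.001731 K/W
ΣR = 5.756×10^-6 + 0.1125 + 0.02569 + 0.001731 = 0.1399 K/W
Q = ΔT/ΣR = (-20.6 °C − 15.9 °C)/0.1399 = -261 W
(Negative Q ⇒ heat flows inward; heat gain = 261 W.)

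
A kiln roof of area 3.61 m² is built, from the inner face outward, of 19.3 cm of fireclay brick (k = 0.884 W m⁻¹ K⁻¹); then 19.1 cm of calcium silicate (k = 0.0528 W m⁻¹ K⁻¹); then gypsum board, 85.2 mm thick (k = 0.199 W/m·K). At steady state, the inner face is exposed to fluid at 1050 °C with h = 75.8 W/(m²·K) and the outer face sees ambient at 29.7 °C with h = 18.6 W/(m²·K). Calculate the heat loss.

Resistance network (inner→outer):
  R_conv,in = 1/(hA) = 1/(75.8·3.61) = 0.003654 K/W
  R_fireclay brick = L/(kA) = 0.193/(0.884·3.61) = 0.06048 K/W
  R_calcium silicate = L/(kA) = 0.191/(0.0528·3.61) = 1.002 K/W
  R_gypsum board = L/(kA) = 0.0852/(0.199·3.61) = 0.1186 K/W
  R_conv,out = 1/(hA) = 1/(18.6·3.61) = 0.01489 K/W
ΣR = 0.003654 + 0.06048 + 1.002 + 0.1186 + 0.01489 = 1.200 K/W
Q = ΔT/ΣR = (1050 °C − 29.7 °C)/1.200 = 850 W

Q = 850 W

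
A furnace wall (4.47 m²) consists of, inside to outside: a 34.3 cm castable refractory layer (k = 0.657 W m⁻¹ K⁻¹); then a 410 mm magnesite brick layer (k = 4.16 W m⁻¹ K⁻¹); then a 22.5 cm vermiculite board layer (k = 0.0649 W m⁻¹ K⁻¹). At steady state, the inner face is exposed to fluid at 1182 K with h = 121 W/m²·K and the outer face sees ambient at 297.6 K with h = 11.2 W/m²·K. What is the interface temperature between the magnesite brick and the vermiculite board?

T = 1049 K

Series thermal resistances, inner to outer:
  R_conv,in = 1/(hA) = 1/(121·4.47) = 0.001849 K/W
  R_castable refractory = L/(kA) = 0.343/(0.657·4.47) = 0.1168 K/W
  R_magnesite brick = L/(kA) = 0.410/(4.16·4.47) = 0.02205 K/W
  R_vermiculite board = L/(kA) = 0.225/(0.0649·4.47) = 0.7756 K/W
  R_conv,out = 1/(hA) = 1/(11.2·4.47) = 0.01997 K/W
ΣR = 0.001849 + 0.1168 + 0.02205 + 0.7756 + 0.01997 = 0.9363 K/W
Q = ΔT/ΣR = (1182 K − 297.6 K)/0.9363 = 944.6 W
From the inner boundary to the magnesite brick/vermiculite board interface, ΣR_partial = 0.1407 K/W.
T_interface = T_in − Q·ΣR_partial = 1182 K − (944.6)(0.1407) = 1049 K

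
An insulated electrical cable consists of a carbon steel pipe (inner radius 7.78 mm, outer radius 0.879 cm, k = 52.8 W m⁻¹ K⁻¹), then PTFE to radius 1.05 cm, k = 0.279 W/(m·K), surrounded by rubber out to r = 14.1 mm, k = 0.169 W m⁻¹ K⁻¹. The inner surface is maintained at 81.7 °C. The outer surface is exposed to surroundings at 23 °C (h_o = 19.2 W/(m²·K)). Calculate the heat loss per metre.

Resistance network (inner→outer):
  R'_carbon steel = ln(0.00879/0.00778)/(2πk) = 0.1221/(2π·52.8) = 3.679×10^-4 m·K/W
  R'_PTFE = ln(0.0105/0.00879)/(2πk) = 0.1778/(2π·0.279) = 0.1014 m·K/W
  R'_rubber = ln(0.0141/0.0105)/(2πk) = 0.2948/(2π·0.169) = 0.2776 m·K/W
  R'_conv,out = 1/(2πr h) = 1/(2π·0.0141·19.2) = 0.5879 m·K/W
ΣR = 3.679×10^-4 + 0.1014 + 0.2776 + 0.5879 = 0.9673 m·K/W
Q' = ΔT/ΣR = (81.7 °C − 23 °C)/0.9673 = 60.7 W/m

Q' = 60.7 W/m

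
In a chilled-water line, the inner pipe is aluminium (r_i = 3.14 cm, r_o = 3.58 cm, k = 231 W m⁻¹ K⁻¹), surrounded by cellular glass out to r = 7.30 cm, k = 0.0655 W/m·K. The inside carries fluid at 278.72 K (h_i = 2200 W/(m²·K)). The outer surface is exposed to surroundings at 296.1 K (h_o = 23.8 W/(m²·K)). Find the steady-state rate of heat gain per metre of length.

Q' = 9.52 W/m

Series thermal resistances, inner to outer:
  R'_conv,in = 1/(2πr h) = 1/(2π·0.0314·2200) = 0.002304 m·K/W
  R'_aluminium = ln(0.0358/0.0314)/(2πk) = 0.1311/(2π·231) = 9.035×10^-5 m·K/W
  R'_cellular glass = ln(0.0730/0.0358)/(2πk) = 0.7125/(2π·0.0655) = 1.731 m·K/W
  R'_conv,out = 1/(2πr h) = 1/(2π·0.0730·23.8) = 0.09161 m·K/W
ΣR = 0.002304 + 9.035×10^-5 + 1.731 + 0.09161 = 1.825 m·K/W
Q' = ΔT/ΣR = (278.72 K − 296.1 K)/1.825 = -9.52 W/m
(Negative Q' ⇒ heat flows inward; heat gain = 9.52 W/m.)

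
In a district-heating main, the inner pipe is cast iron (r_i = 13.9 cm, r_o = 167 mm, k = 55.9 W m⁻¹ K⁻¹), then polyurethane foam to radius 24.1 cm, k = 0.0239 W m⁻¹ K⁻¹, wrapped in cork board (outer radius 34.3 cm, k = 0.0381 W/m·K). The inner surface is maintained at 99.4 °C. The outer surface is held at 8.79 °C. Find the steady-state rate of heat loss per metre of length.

Series thermal resistances, inner to outer:
  R'_cast iron = ln(0.167/0.139)/(2πk) = 0.1835/(2π·55.9) = 5.225×10^-4 m·K/W
  R'_polyurethane foam = ln(0.241/0.167)/(2πk) = 0.3668/(2π·0.0239) = 2.443 m·K/W
  R'_cork board = ln(0.343/0.241)/(2πk) = 0.3529/(2π·0.0381) = 1.474 m·K/W
ΣR = 5.225×10^-4 + 2.443 + 1.474 = 3.918 m·K/W
Q' = ΔT/ΣR = (99.4 °C − 8.79 °C)/3.918 = 23.1 W/m

Q' = 23.1 W/m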